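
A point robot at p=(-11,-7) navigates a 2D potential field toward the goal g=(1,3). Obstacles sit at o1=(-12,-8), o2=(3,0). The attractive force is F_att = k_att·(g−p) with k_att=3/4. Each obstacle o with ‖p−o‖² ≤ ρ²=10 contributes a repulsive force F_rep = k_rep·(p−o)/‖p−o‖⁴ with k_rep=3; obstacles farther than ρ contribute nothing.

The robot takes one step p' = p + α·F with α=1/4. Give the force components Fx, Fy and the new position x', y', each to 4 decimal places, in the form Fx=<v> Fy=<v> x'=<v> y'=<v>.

Fx=9.7500 Fy=8.2500 x'=-8.5625 y'=-4.9375

F_att = 3/4·(g−p) = 3/4·(12,10) = (9.0000,7.5000)
o1: d²=2 ≤ ρ²=10; F_rep = 3·(1,1)/2² = (0.7500,0.7500)
o2: d²=245 > ρ²=10 → inactive
F = F_att + ΣF_rep = (9.7500,8.2500)
p' = p + 1/4·F = (-8.5625,-4.9375)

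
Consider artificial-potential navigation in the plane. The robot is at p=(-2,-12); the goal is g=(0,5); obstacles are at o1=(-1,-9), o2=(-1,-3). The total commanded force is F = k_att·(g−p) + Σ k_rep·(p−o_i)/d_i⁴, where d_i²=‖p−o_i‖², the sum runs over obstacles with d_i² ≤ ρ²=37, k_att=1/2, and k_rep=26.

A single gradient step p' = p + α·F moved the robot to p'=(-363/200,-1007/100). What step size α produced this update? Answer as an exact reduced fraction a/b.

F_att = 1/2·(g−p) = 1/2·(2,17) = (1.0000,8.5000)
o1: d²=10 ≤ ρ²=37; F_rep = 26·(-1,-3)/10² = (-0.2600,-0.7800)
o2: d²=82 > ρ²=37 → inactive
F = F_att + ΣF_rep = (0.7400,7.7200)
Δp = p'−p = (0.1850,1.9300); α = Δx/Fx = (37/200) / (37/50) = 1/4
check: Δy/Fy = (193/100) / (193/25) = 1/4 ✓

α = 1/4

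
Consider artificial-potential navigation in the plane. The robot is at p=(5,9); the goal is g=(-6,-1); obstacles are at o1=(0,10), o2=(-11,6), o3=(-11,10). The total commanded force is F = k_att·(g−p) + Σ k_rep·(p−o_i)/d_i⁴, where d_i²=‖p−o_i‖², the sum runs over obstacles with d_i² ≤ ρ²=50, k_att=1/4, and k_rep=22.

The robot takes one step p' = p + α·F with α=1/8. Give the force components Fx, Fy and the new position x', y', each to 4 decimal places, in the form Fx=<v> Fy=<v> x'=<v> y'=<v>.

F_att = 1/4·(g−p) = 1/4·(-11,-10) = (-2.7500,-2.5000)
o1: d²=26 ≤ ρ²=50; F_rep = 22·(5,-1)/26² = (0.1627,-0.0325)
o2: d²=265 > ρ²=50 → inactive
o3: d²=257 > ρ²=50 → inactive
F = F_att + ΣF_rep = (-2.5873,-2.5325)
p' = p + 1/8·F = (4.6766,8.6834)

Fx=-2.5873 Fy=-2.5325 x'=4.6766 y'=8.6834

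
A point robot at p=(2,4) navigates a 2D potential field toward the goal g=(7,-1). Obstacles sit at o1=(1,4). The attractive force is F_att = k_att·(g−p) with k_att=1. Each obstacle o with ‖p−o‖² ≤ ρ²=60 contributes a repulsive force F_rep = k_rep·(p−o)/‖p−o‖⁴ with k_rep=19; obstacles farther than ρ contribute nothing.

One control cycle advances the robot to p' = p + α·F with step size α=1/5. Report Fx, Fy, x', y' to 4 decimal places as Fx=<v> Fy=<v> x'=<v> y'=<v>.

Fx=24.0000 Fy=-5.0000 x'=6.8000 y'=3.0000

F_att = 1·(g−p) = 1·(5,-5) = (5.0000,-5.0000)
o1: d²=1 ≤ ρ²=60; F_rep = 19·(1,0)/1² = (19.0000,0.0000)
F = F_att + ΣF_rep = (24.0000,-5.0000)
p' = p + 1/5·F = (6.8000,3.0000)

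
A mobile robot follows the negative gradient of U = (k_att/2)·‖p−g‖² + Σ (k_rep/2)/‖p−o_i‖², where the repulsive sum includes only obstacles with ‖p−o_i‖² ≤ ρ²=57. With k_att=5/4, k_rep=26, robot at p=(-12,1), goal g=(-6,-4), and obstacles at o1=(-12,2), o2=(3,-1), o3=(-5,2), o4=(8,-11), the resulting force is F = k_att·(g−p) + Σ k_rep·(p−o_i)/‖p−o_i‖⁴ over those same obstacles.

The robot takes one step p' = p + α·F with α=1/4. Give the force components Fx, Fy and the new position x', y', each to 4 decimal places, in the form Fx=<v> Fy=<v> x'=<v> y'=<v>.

Fx=7.4272 Fy=-32.2604 x'=-10.1432 y'=-7.0651

F_att = 5/4·(g−p) = 5/4·(6,-5) = (7.5000,-6.2500)
o1: d²=1 ≤ ρ²=57; F_rep = 26·(0,-1)/1² = (0.0000,-26.0000)
o2: d²=229 > ρ²=57 → inactive
o3: d²=50 ≤ ρ²=57; F_rep = 26·(-7,-1)/50² = (-0.0728,-0.0104)
o4: d²=544 > ρ²=57 → inactive
F = F_att + ΣF_rep = (7.4272,-32.2604)
p' = p + 1/4·F = (-10.1432,-7.0651)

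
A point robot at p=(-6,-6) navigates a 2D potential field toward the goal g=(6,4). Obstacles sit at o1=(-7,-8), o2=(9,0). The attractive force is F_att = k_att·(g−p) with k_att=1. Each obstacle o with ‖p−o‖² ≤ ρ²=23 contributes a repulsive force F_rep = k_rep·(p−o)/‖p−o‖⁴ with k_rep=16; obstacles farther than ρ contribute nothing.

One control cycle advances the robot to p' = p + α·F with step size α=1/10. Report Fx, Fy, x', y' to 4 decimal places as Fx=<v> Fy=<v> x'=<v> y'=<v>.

F_att = 1·(g−p) = 1·(12,10) = (12.0000,10.0000)
o1: d²=5 ≤ ρ²=23; F_rep = 16·(1,2)/5² = (0.6400,1.2800)
o2: d²=261 > ρ²=23 → inactive
F = F_att + ΣF_rep = (12.6400,11.2800)
p' = p + 1/10·F = (-4.7360,-4.8720)

Fx=12.6400 Fy=11.2800 x'=-4.7360 y'=-4.8720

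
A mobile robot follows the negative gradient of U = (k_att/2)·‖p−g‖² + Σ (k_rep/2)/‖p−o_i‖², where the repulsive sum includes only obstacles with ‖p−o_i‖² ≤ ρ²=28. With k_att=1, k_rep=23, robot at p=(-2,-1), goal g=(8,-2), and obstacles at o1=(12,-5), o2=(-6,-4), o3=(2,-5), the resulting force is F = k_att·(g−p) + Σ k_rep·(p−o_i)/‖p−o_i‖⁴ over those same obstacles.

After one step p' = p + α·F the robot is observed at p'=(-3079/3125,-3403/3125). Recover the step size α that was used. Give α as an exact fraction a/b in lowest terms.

α = 1/10

F_att = 1·(g−p) = 1·(10,-1) = (10.0000,-1.0000)
o1: d²=212 > ρ²=28 → inactive
o2: d²=25 ≤ ρ²=28; F_rep = 23·(4,3)/25² = (0.1472,0.1104)
o3: d²=32 > ρ²=28 → inactive
F = F_att + ΣF_rep = (10.1472,-0.8896)
Δp = p'−p = (1.0147,-0.0890); α = Δx/Fx = (3171/3125) / (6342/625) = 1/10
check: Δy/Fy = (-278/3125) / (-556/625) = 1/10 ✓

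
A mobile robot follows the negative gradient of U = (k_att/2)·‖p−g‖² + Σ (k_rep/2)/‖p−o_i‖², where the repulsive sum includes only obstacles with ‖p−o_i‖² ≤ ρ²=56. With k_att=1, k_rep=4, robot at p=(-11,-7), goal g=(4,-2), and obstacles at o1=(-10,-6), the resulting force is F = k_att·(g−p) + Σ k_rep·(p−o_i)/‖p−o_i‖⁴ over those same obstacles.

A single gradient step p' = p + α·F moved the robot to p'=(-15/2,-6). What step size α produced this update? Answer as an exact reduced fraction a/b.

α = 1/4

F_att = 1·(g−p) = 1·(15,5) = (15.0000,5.0000)
o1: d²=2 ≤ ρ²=56; F_rep = 4·(-1,-1)/2² = (-1.0000,-1.0000)
F = F_att + ΣF_rep = (14.0000,4.0000)
Δp = p'−p = (3.5000,1.0000); α = Δx/Fx = (7/2) / (14) = 1/4
check: Δy/Fy = (1) / (4) = 1/4 ✓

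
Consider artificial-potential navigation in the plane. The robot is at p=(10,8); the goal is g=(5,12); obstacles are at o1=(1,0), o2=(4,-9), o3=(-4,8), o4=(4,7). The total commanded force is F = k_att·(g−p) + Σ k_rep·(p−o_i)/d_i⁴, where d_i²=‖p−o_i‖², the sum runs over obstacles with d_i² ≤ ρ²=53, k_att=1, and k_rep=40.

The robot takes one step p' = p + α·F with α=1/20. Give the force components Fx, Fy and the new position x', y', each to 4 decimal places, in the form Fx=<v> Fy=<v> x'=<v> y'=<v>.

F_att = 1·(g−p) = 1·(-5,4) = (-5.0000,4.0000)
o1: d²=145 > ρ²=53 → inactive
o2: d²=325 > ρ²=53 → inactive
o3: d²=196 > ρ²=53 → inactive
o4: d²=37 ≤ ρ²=53; F_rep = 40·(6,1)/37² = (0.1753,0.0292)
F = F_att + ΣF_rep = (-4.8247,4.0292)
p' = p + 1/20·F = (9.7588,8.2015)

Fx=-4.8247 Fy=4.0292 x'=9.7588 y'=8.2015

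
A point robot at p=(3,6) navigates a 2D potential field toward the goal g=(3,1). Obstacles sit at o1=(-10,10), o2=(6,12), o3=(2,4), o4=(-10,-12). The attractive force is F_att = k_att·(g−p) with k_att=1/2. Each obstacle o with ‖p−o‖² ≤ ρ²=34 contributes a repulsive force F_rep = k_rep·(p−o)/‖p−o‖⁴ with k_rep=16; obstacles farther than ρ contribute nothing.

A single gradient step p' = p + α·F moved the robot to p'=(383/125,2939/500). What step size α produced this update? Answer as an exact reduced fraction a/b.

α = 1/10

F_att = 1/2·(g−p) = 1/2·(0,-5) = (0.0000,-2.5000)
o1: d²=185 > ρ²=34 → inactive
o2: d²=45 > ρ²=34 → inactive
o3: d²=5 ≤ ρ²=34; F_rep = 16·(1,2)/5² = (0.6400,1.2800)
o4: d²=493 > ρ²=34 → inactive
F = F_att + ΣF_rep = (0.6400,-1.2200)
Δp = p'−p = (0.0640,-0.1220); α = Δx/Fx = (8/125) / (16/25) = 1/10
check: Δy/Fy = (-61/500) / (-61/50) = 1/10 ✓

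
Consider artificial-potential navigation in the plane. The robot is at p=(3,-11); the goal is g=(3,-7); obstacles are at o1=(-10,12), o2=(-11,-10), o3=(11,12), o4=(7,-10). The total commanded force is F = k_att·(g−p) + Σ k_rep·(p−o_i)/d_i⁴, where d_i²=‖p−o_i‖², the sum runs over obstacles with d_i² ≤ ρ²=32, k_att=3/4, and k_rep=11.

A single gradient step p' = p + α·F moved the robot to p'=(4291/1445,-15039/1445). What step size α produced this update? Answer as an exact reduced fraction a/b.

α = 1/5

F_att = 3/4·(g−p) = 3/4·(0,4) = (0.0000,3.0000)
o1: d²=698 > ρ²=32 → inactive
o2: d²=197 > ρ²=32 → inactive
o3: d²=593 > ρ²=32 → inactive
o4: d²=17 ≤ ρ²=32; F_rep = 11·(-4,-1)/17² = (-0.1522,-0.0381)
F = F_att + ΣF_rep = (-0.1522,2.9619)
Δp = p'−p = (-0.0304,0.5924); α = Δx/Fx = (-44/1445) / (-44/289) = 1/5
check: Δy/Fy = (856/1445) / (856/289) = 1/5 ✓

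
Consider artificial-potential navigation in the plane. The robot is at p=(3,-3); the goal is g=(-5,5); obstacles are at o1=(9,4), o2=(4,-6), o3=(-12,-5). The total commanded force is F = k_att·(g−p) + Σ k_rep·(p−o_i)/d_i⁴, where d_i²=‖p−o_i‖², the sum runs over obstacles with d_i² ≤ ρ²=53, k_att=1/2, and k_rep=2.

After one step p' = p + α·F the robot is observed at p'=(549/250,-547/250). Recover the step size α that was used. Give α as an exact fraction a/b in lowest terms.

F_att = 1/2·(g−p) = 1/2·(-8,8) = (-4.0000,4.0000)
o1: d²=85 > ρ²=53 → inactive
o2: d²=10 ≤ ρ²=53; F_rep = 2·(-1,3)/10² = (-0.0200,0.0600)
o3: d²=229 > ρ²=53 → inactive
F = F_att + ΣF_rep = (-4.0200,4.0600)
Δp = p'−p = (-0.8040,0.8120); α = Δx/Fx = (-201/250) / (-201/50) = 1/5
check: Δy/Fy = (203/250) / (203/50) = 1/5 ✓

α = 1/5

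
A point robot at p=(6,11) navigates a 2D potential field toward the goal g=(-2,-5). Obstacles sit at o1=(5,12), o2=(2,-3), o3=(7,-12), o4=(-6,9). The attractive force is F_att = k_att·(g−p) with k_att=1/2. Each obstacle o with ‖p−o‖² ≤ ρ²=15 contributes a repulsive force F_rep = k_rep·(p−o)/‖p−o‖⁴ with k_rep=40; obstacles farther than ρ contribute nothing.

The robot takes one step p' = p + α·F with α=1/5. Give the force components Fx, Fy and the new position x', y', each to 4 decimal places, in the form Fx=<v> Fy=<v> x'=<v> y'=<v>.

F_att = 1/2·(g−p) = 1/2·(-8,-16) = (-4.0000,-8.0000)
o1: d²=2 ≤ ρ²=15; F_rep = 40·(1,-1)/2² = (10.0000,-10.0000)
o2: d²=212 > ρ²=15 → inactive
o3: d²=530 > ρ²=15 → inactive
o4: d²=148 > ρ²=15 → inactive
F = F_att + ΣF_rep = (6.0000,-18.0000)
p' = p + 1/5·F = (7.2000,7.4000)

Fx=6.0000 Fy=-18.0000 x'=7.2000 y'=7.4000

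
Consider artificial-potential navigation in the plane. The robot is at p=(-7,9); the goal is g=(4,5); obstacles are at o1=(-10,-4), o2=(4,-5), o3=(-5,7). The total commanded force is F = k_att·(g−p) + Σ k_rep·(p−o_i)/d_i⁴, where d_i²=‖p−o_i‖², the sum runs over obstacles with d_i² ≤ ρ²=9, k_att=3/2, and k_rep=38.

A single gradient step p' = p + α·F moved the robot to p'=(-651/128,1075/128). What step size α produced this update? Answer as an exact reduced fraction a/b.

α = 1/8

F_att = 3/2·(g−p) = 3/2·(11,-4) = (16.5000,-6.0000)
o1: d²=178 > ρ²=9 → inactive
o2: d²=317 > ρ²=9 → inactive
o3: d²=8 ≤ ρ²=9; F_rep = 38·(-2,2)/8² = (-1.1875,1.1875)
F = F_att + ΣF_rep = (15.3125,-4.8125)
Δp = p'−p = (1.9141,-0.6016); α = Δx/Fx = (245/128) / (245/16) = 1/8
check: Δy/Fy = (-77/128) / (-77/16) = 1/8 ✓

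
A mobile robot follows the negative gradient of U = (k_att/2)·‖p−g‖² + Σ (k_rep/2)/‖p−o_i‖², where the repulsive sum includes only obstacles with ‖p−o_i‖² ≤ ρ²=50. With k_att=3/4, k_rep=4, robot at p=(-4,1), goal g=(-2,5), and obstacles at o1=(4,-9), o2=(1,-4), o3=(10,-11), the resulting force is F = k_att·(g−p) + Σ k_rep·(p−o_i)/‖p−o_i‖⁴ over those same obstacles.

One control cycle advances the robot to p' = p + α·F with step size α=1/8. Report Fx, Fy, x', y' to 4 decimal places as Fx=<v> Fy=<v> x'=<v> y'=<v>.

Fx=1.4920 Fy=3.0080 x'=-3.8135 y'=1.3760

F_att = 3/4·(g−p) = 3/4·(2,4) = (1.5000,3.0000)
o1: d²=164 > ρ²=50 → inactive
o2: d²=50 ≤ ρ²=50; F_rep = 4·(-5,5)/50² = (-0.0080,0.0080)
o3: d²=340 > ρ²=50 → inactive
F = F_att + ΣF_rep = (1.4920,3.0080)
p' = p + 1/8·F = (-3.8135,1.3760)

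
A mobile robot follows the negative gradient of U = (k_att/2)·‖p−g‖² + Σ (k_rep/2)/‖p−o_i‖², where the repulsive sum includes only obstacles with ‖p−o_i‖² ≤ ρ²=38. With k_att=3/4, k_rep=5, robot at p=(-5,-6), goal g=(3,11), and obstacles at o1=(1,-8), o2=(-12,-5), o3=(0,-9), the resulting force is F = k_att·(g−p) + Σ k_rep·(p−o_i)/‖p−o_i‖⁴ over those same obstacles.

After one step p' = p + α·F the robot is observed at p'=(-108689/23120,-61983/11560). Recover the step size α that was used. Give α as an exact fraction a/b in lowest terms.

F_att = 3/4·(g−p) = 3/4·(8,17) = (6.0000,12.7500)
o1: d²=40 > ρ²=38 → inactive
o2: d²=50 > ρ²=38 → inactive
o3: d²=34 ≤ ρ²=38; F_rep = 5·(-5,3)/34² = (-0.0216,0.0130)
F = F_att + ΣF_rep = (5.9784,12.7630)
Δp = p'−p = (0.2989,0.6381); α = Δx/Fx = (6911/23120) / (6911/1156) = 1/20
check: Δy/Fy = (7377/11560) / (7377/578) = 1/20 ✓

α = 1/20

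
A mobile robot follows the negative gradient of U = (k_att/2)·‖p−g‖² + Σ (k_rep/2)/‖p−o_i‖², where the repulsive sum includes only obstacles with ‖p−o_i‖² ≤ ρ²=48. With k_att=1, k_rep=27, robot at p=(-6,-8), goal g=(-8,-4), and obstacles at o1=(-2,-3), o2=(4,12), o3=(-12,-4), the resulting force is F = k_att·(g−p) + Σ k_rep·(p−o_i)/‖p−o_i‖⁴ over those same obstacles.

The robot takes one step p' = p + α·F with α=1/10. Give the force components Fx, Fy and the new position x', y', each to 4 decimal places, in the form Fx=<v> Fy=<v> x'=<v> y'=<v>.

Fx=-2.0642 Fy=3.9197 x'=-6.2064 y'=-7.6080

F_att = 1·(g−p) = 1·(-2,4) = (-2.0000,4.0000)
o1: d²=41 ≤ ρ²=48; F_rep = 27·(-4,-5)/41² = (-0.0642,-0.0803)
o2: d²=500 > ρ²=48 → inactive
o3: d²=52 > ρ²=48 → inactive
F = F_att + ΣF_rep = (-2.0642,3.9197)
p' = p + 1/10·F = (-6.2064,-7.6080)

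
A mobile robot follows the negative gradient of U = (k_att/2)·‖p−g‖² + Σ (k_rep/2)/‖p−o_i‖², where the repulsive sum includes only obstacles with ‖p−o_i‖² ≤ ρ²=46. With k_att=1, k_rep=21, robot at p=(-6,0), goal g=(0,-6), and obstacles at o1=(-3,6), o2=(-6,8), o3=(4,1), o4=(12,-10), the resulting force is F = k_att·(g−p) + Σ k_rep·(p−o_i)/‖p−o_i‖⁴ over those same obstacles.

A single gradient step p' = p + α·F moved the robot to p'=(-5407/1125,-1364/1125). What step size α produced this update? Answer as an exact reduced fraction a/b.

F_att = 1·(g−p) = 1·(6,-6) = (6.0000,-6.0000)
o1: d²=45 ≤ ρ²=46; F_rep = 21·(-3,-6)/45² = (-0.0311,-0.0622)
o2: d²=64 > ρ²=46 → inactive
o3: d²=101 > ρ²=46 → inactive
o4: d²=424 > ρ²=46 → inactive
F = F_att + ΣF_rep = (5.9689,-6.0622)
Δp = p'−p = (1.1938,-1.2124); α = Δx/Fx = (1343/1125) / (1343/225) = 1/5
check: Δy/Fy = (-1364/1125) / (-1364/225) = 1/5 ✓

α = 1/5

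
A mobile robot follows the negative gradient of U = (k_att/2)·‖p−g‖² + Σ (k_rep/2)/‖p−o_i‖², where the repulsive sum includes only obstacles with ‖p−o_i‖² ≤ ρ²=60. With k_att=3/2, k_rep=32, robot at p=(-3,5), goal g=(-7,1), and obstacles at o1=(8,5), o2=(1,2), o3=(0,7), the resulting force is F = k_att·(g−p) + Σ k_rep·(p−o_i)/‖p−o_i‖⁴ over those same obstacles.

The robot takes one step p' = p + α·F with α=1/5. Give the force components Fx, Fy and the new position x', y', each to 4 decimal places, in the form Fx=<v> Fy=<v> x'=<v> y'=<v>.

Fx=-6.7728 Fy=-6.2251 x'=-4.3546 y'=3.7550

F_att = 3/2·(g−p) = 3/2·(-4,-4) = (-6.0000,-6.0000)
o1: d²=121 > ρ²=60 → inactive
o2: d²=25 ≤ ρ²=60; F_rep = 32·(-4,3)/25² = (-0.2048,0.1536)
o3: d²=13 ≤ ρ²=60; F_rep = 32·(-3,-2)/13² = (-0.5680,-0.3787)
F = F_att + ΣF_rep = (-6.7728,-6.2251)
p' = p + 1/5·F = (-4.3546,3.7550)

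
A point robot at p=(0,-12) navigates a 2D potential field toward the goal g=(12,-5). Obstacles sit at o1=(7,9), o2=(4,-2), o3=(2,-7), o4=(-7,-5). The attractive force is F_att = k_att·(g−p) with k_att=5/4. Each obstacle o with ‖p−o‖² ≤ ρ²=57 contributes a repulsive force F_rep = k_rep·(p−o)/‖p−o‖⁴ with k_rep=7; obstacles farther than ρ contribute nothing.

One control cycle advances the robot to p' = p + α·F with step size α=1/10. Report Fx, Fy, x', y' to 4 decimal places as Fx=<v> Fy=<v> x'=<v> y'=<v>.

F_att = 5/4·(g−p) = 5/4·(12,7) = (15.0000,8.7500)
o1: d²=490 > ρ²=57 → inactive
o2: d²=116 > ρ²=57 → inactive
o3: d²=29 ≤ ρ²=57; F_rep = 7·(-2,-5)/29² = (-0.0166,-0.0416)
o4: d²=98 > ρ²=57 → inactive
F = F_att + ΣF_rep = (14.9834,8.7084)
p' = p + 1/10·F = (1.4983,-11.1292)

Fx=14.9834 Fy=8.7084 x'=1.4983 y'=-11.1292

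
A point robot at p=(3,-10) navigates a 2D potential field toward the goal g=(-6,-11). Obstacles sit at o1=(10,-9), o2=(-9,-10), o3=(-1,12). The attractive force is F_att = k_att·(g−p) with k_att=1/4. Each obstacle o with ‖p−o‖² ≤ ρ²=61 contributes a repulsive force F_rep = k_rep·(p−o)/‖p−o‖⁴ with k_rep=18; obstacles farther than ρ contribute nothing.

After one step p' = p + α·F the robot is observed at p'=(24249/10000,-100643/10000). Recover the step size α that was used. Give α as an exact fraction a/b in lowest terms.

F_att = 1/4·(g−p) = 1/4·(-9,-1) = (-2.2500,-0.2500)
o1: d²=50 ≤ ρ²=61; F_rep = 18·(-7,-1)/50² = (-0.0504,-0.0072)
o2: d²=144 > ρ²=61 → inactive
o3: d²=500 > ρ²=61 → inactive
F = F_att + ΣF_rep = (-2.3004,-0.2572)
Δp = p'−p = (-0.5751,-0.0643); α = Δx/Fx = (-5751/10000) / (-5751/2500) = 1/4
check: Δy/Fy = (-643/10000) / (-643/2500) = 1/4 ✓

α = 1/4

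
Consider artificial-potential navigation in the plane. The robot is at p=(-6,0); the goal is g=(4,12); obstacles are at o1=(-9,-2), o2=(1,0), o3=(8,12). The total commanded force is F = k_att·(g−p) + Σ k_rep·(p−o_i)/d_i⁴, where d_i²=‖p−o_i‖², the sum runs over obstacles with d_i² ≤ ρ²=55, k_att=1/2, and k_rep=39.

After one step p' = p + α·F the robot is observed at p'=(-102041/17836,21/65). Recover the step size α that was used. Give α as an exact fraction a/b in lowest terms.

F_att = 1/2·(g−p) = 1/2·(10,12) = (5.0000,6.0000)
o1: d²=13 ≤ ρ²=55; F_rep = 39·(3,2)/13² = (0.6923,0.4615)
o2: d²=49 ≤ ρ²=55; F_rep = 39·(-7,0)/49² = (-0.1137,0.0000)
o3: d²=340 > ρ²=55 → inactive
F = F_att + ΣF_rep = (5.5786,6.4615)
Δp = p'−p = (0.2789,0.3231); α = Δx/Fx = (4975/17836) / (24875/4459) = 1/20
check: Δy/Fy = (21/65) / (84/13) = 1/20 ✓

α = 1/20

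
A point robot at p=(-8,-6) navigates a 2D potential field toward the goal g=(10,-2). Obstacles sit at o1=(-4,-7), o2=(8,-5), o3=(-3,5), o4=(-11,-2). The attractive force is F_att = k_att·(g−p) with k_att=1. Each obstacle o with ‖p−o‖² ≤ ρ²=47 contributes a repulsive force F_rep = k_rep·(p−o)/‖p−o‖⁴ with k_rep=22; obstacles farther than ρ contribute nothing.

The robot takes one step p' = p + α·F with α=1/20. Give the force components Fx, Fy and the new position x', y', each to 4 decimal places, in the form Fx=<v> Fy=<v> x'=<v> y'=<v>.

Fx=17.8011 Fy=3.9353 x'=-7.1099 y'=-5.8032

F_att = 1·(g−p) = 1·(18,4) = (18.0000,4.0000)
o1: d²=17 ≤ ρ²=47; F_rep = 22·(-4,1)/17² = (-0.3045,0.0761)
o2: d²=257 > ρ²=47 → inactive
o3: d²=146 > ρ²=47 → inactive
o4: d²=25 ≤ ρ²=47; F_rep = 22·(3,-4)/25² = (0.1056,-0.1408)
F = F_att + ΣF_rep = (17.8011,3.9353)
p' = p + 1/20·F = (-7.1099,-5.8032)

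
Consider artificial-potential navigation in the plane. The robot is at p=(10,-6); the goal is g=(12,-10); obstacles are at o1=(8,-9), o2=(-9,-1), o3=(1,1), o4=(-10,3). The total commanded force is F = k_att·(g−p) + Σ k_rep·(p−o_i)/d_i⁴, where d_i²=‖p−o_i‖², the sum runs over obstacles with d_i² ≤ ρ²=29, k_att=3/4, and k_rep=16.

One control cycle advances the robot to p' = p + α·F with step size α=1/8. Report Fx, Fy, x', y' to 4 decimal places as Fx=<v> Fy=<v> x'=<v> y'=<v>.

Fx=1.6893 Fy=-2.7160 x'=10.2112 y'=-6.3395

F_att = 3/4·(g−p) = 3/4·(2,-4) = (1.5000,-3.0000)
o1: d²=13 ≤ ρ²=29; F_rep = 16·(2,3)/13² = (0.1893,0.2840)
o2: d²=386 > ρ²=29 → inactive
o3: d²=130 > ρ²=29 → inactive
o4: d²=481 > ρ²=29 → inactive
F = F_att + ΣF_rep = (1.6893,-2.7160)
p' = p + 1/8·F = (10.2112,-6.3395)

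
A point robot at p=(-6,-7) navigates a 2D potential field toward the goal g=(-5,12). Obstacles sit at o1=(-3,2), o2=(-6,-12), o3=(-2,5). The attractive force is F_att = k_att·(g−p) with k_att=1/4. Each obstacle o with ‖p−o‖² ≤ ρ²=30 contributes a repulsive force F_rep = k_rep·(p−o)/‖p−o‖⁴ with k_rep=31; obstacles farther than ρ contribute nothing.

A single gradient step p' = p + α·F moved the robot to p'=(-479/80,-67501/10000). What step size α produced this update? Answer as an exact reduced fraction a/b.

F_att = 1/4·(g−p) = 1/4·(1,19) = (0.2500,4.7500)
o1: d²=90 > ρ²=30 → inactive
o2: d²=25 ≤ ρ²=30; F_rep = 31·(0,5)/25² = (0.0000,0.2480)
o3: d²=160 > ρ²=30 → inactive
F = F_att + ΣF_rep = (0.2500,4.9980)
Δp = p'−p = (0.0125,0.2499); α = Δx/Fx = (1/80) / (1/4) = 1/20
check: Δy/Fy = (2499/10000) / (2499/500) = 1/20 ✓

α = 1/20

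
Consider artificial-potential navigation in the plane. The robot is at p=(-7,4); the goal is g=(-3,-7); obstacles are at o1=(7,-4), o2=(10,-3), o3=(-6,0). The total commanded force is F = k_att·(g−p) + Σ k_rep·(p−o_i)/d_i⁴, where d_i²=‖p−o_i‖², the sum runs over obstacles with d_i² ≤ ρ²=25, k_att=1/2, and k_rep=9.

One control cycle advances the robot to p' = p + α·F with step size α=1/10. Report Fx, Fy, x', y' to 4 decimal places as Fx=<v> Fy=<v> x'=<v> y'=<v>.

Fx=1.9689 Fy=-5.3754 x'=-6.8031 y'=3.4625

F_att = 1/2·(g−p) = 1/2·(4,-11) = (2.0000,-5.5000)
o1: d²=260 > ρ²=25 → inactive
o2: d²=338 > ρ²=25 → inactive
o3: d²=17 ≤ ρ²=25; F_rep = 9·(-1,4)/17² = (-0.0311,0.1246)
F = F_att + ΣF_rep = (1.9689,-5.3754)
p' = p + 1/10·F = (-6.8031,3.4625)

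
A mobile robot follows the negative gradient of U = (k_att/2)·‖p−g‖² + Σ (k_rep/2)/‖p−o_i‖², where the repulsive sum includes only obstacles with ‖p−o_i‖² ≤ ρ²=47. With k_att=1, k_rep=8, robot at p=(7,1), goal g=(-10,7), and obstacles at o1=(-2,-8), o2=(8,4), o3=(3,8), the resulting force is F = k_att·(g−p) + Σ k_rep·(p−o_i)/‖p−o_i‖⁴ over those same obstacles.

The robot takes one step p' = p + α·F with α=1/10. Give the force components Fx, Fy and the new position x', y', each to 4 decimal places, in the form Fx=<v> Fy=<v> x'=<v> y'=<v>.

F_att = 1·(g−p) = 1·(-17,6) = (-17.0000,6.0000)
o1: d²=162 > ρ²=47 → inactive
o2: d²=10 ≤ ρ²=47; F_rep = 8·(-1,-3)/10² = (-0.0800,-0.2400)
o3: d²=65 > ρ²=47 → inactive
F = F_att + ΣF_rep = (-17.0800,5.7600)
p' = p + 1/10·F = (5.2920,1.5760)

Fx=-17.0800 Fy=5.7600 x'=5.2920 y'=1.5760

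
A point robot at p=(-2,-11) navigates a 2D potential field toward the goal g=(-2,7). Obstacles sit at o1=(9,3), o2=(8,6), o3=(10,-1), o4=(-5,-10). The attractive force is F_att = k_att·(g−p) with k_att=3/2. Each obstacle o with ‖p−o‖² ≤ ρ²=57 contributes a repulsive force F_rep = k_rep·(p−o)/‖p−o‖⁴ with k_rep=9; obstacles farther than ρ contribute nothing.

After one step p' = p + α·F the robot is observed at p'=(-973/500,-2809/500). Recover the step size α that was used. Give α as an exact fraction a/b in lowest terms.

α = 1/5

F_att = 3/2·(g−p) = 3/2·(0,18) = (0.0000,27.0000)
o1: d²=317 > ρ²=57 → inactive
o2: d²=389 > ρ²=57 → inactive
o3: d²=244 > ρ²=57 → inactive
o4: d²=10 ≤ ρ²=57; F_rep = 9·(3,-1)/10² = (0.2700,-0.0900)
F = F_att + ΣF_rep = (0.2700,26.9100)
Δp = p'−p = (0.0540,5.3820); α = Δx/Fx = (27/500) / (27/100) = 1/5
check: Δy/Fy = (2691/500) / (2691/100) = 1/5 ✓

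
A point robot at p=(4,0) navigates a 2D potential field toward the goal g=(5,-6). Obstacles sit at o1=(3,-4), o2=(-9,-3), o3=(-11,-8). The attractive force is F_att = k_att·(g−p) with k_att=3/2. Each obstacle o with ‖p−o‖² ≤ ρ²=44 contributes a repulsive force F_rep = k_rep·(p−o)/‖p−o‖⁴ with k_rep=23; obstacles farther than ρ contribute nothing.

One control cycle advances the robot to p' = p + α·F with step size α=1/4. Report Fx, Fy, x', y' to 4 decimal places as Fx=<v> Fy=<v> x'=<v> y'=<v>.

Fx=1.5796 Fy=-8.6817 x'=4.3949 y'=-2.1704

F_att = 3/2·(g−p) = 3/2·(1,-6) = (1.5000,-9.0000)
o1: d²=17 ≤ ρ²=44; F_rep = 23·(1,4)/17² = (0.0796,0.3183)
o2: d²=178 > ρ²=44 → inactive
o3: d²=289 > ρ²=44 → inactive
F = F_att + ΣF_rep = (1.5796,-8.6817)
p' = p + 1/4·F = (4.3949,-2.1704)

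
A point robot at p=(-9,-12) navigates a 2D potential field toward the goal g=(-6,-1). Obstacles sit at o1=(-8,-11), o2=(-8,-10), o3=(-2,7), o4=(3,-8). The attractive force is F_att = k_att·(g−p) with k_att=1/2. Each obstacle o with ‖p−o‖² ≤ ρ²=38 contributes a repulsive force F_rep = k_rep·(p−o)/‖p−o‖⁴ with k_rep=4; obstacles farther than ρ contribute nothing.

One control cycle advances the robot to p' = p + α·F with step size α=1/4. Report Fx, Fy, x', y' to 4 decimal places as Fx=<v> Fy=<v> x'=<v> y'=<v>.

F_att = 1/2·(g−p) = 1/2·(3,11) = (1.5000,5.5000)
o1: d²=2 ≤ ρ²=38; F_rep = 4·(-1,-1)/2² = (-1.0000,-1.0000)
o2: d²=5 ≤ ρ²=38; F_rep = 4·(-1,-2)/5² = (-0.1600,-0.3200)
o3: d²=410 > ρ²=38 → inactive
o4: d²=160 > ρ²=38 → inactive
F = F_att + ΣF_rep = (0.3400,4.1800)
p' = p + 1/4·F = (-8.9150,-10.9550)

Fx=0.3400 Fy=4.1800 x'=-8.9150 y'=-10.9550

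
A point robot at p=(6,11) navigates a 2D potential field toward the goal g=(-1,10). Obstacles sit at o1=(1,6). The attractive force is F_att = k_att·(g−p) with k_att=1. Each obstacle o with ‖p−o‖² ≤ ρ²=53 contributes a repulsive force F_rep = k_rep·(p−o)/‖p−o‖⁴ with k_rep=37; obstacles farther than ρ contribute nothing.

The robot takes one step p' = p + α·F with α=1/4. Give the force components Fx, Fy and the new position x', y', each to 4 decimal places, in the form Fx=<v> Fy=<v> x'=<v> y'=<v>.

Fx=-6.9260 Fy=-0.9260 x'=4.2685 y'=10.7685

F_att = 1·(g−p) = 1·(-7,-1) = (-7.0000,-1.0000)
o1: d²=50 ≤ ρ²=53; F_rep = 37·(5,5)/50² = (0.0740,0.0740)
F = F_att + ΣF_rep = (-6.9260,-0.9260)
p' = p + 1/4·F = (4.2685,10.7685)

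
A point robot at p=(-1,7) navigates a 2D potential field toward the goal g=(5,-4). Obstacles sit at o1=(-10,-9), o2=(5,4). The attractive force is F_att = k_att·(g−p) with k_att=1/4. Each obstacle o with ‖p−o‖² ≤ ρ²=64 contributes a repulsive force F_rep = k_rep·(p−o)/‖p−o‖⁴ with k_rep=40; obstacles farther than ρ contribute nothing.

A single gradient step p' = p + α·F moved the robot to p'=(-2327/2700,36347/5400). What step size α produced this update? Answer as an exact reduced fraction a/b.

F_att = 1/4·(g−p) = 1/4·(6,-11) = (1.5000,-2.7500)
o1: d²=337 > ρ²=64 → inactive
o2: d²=45 ≤ ρ²=64; F_rep = 40·(-6,3)/45² = (-0.1185,0.0593)
F = F_att + ΣF_rep = (1.3815,-2.6907)
Δp = p'−p = (0.1381,-0.2691); α = Δx/Fx = (373/2700) / (373/270) = 1/10
check: Δy/Fy = (-1453/5400) / (-1453/540) = 1/10 ✓

α = 1/10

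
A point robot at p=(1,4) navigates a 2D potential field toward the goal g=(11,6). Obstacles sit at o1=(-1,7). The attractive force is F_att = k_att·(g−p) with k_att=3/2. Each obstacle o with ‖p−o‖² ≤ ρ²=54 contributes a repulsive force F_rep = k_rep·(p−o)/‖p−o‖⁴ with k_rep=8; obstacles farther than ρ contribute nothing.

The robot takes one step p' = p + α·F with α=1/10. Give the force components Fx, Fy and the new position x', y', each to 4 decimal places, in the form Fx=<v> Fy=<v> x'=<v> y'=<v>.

Fx=15.0947 Fy=2.8580 x'=2.5095 y'=4.2858

F_att = 3/2·(g−p) = 3/2·(10,2) = (15.0000,3.0000)
o1: d²=13 ≤ ρ²=54; F_rep = 8·(2,-3)/13² = (0.0947,-0.1420)
F = F_att + ΣF_rep = (15.0947,2.8580)
p' = p + 1/10·F = (2.5095,4.2858)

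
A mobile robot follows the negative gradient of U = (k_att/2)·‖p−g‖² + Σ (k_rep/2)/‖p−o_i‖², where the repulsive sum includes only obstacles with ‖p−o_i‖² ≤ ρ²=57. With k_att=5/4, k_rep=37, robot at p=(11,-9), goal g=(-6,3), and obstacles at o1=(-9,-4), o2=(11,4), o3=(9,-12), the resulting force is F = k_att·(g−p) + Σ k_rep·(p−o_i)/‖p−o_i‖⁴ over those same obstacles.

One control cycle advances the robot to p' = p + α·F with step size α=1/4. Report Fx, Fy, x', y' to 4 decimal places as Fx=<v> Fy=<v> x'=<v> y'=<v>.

Fx=-20.8121 Fy=15.6568 x'=5.7970 y'=-5.0858

F_att = 5/4·(g−p) = 5/4·(-17,12) = (-21.2500,15.0000)
o1: d²=425 > ρ²=57 → inactive
o2: d²=169 > ρ²=57 → inactive
o3: d²=13 ≤ ρ²=57; F_rep = 37·(2,3)/13² = (0.4379,0.6568)
F = F_att + ΣF_rep = (-20.8121,15.6568)
p' = p + 1/4·F = (5.7970,-5.0858)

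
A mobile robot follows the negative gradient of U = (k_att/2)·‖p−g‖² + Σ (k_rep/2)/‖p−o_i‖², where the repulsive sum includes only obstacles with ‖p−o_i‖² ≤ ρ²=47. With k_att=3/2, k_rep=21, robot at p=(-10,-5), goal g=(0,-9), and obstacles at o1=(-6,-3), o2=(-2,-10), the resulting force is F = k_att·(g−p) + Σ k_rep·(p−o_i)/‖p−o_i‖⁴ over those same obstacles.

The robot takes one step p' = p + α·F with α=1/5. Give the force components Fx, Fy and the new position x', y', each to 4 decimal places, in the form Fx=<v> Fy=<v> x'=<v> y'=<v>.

Fx=14.7900 Fy=-6.1050 x'=-7.0420 y'=-6.2210

F_att = 3/2·(g−p) = 3/2·(10,-4) = (15.0000,-6.0000)
o1: d²=20 ≤ ρ²=47; F_rep = 21·(-4,-2)/20² = (-0.2100,-0.1050)
o2: d²=89 > ρ²=47 → inactive
F = F_att + ΣF_rep = (14.7900,-6.1050)
p' = p + 1/5·F = (-7.0420,-6.2210)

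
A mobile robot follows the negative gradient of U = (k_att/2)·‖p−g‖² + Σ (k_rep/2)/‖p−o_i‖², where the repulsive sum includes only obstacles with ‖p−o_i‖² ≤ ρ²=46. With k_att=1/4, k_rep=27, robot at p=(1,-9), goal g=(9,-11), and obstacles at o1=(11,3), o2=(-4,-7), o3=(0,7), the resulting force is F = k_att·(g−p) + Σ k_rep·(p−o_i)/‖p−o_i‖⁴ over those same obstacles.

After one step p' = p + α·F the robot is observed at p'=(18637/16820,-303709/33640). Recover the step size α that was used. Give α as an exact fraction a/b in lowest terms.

α = 1/20

F_att = 1/4·(g−p) = 1/4·(8,-2) = (2.0000,-0.5000)
o1: d²=244 > ρ²=46 → inactive
o2: d²=29 ≤ ρ²=46; F_rep = 27·(5,-2)/29² = (0.1605,-0.0642)
o3: d²=257 > ρ²=46 → inactive
F = F_att + ΣF_rep = (2.1605,-0.5642)
Δp = p'−p = (0.1080,-0.0282); α = Δx/Fx = (1817/16820) / (1817/841) = 1/20
check: Δy/Fy = (-949/33640) / (-949/1682) = 1/20 ✓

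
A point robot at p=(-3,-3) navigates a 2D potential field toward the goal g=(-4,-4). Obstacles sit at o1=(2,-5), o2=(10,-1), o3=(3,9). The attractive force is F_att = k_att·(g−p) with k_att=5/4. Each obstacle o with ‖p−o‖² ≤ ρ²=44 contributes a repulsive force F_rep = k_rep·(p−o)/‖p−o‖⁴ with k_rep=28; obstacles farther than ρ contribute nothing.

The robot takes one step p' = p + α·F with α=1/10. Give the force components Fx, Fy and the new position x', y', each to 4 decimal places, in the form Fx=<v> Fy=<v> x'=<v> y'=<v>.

F_att = 5/4·(g−p) = 5/4·(-1,-1) = (-1.2500,-1.2500)
o1: d²=29 ≤ ρ²=44; F_rep = 28·(-5,2)/29² = (-0.1665,0.0666)
o2: d²=173 > ρ²=44 → inactive
o3: d²=180 > ρ²=44 → inactive
F = F_att + ΣF_rep = (-1.4165,-1.1834)
p' = p + 1/10·F = (-3.1416,-3.1183)

Fx=-1.4165 Fy=-1.1834 x'=-3.1416 y'=-3.1183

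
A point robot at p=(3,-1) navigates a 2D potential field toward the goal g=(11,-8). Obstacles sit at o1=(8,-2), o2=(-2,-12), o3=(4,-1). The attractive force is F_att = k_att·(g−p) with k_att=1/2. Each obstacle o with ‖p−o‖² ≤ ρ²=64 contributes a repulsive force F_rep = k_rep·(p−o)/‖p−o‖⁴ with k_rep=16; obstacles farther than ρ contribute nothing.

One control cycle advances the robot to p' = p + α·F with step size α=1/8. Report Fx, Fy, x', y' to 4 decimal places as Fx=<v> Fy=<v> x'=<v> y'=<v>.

F_att = 1/2·(g−p) = 1/2·(8,-7) = (4.0000,-3.5000)
o1: d²=26 ≤ ρ²=64; F_rep = 16·(-5,1)/26² = (-0.1183,0.0237)
o2: d²=146 > ρ²=64 → inactive
o3: d²=1 ≤ ρ²=64; F_rep = 16·(-1,0)/1² = (-16.0000,0.0000)
F = F_att + ΣF_rep = (-12.1183,-3.4763)
p' = p + 1/8·F = (1.4852,-1.4345)

Fx=-12.1183 Fy=-3.4763 x'=1.4852 y'=-1.4345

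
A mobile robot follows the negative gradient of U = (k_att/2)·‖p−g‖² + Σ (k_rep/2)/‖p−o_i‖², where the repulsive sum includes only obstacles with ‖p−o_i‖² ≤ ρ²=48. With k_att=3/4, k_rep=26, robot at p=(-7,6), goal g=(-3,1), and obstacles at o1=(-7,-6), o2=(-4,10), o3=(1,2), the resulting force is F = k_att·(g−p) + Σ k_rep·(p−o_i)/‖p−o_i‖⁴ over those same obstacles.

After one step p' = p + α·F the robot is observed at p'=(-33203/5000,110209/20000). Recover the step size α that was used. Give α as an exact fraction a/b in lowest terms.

F_att = 3/4·(g−p) = 3/4·(4,-5) = (3.0000,-3.7500)
o1: d²=144 > ρ²=48 → inactive
o2: d²=25 ≤ ρ²=48; F_rep = 26·(-3,-4)/25² = (-0.1248,-0.1664)
o3: d²=80 > ρ²=48 → inactive
F = F_att + ΣF_rep = (2.8752,-3.9164)
Δp = p'−p = (0.3594,-0.4895); α = Δx/Fx = (1797/5000) / (1797/625) = 1/8
check: Δy/Fy = (-9791/20000) / (-9791/2500) = 1/8 ✓

α = 1/8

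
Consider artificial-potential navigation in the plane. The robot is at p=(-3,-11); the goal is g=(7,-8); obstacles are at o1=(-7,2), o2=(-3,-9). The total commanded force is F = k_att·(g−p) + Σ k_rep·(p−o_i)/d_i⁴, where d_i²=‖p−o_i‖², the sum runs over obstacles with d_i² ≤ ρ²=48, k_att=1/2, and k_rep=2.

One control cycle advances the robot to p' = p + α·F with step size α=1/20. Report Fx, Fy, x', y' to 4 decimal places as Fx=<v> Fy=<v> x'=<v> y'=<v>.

F_att = 1/2·(g−p) = 1/2·(10,3) = (5.0000,1.5000)
o1: d²=185 > ρ²=48 → inactive
o2: d²=4 ≤ ρ²=48; F_rep = 2·(0,-2)/4² = (0.0000,-0.2500)
F = F_att + ΣF_rep = (5.0000,1.2500)
p' = p + 1/20·F = (-2.7500,-10.9375)

Fx=5.0000 Fy=1.2500 x'=-2.7500 y'=-10.9375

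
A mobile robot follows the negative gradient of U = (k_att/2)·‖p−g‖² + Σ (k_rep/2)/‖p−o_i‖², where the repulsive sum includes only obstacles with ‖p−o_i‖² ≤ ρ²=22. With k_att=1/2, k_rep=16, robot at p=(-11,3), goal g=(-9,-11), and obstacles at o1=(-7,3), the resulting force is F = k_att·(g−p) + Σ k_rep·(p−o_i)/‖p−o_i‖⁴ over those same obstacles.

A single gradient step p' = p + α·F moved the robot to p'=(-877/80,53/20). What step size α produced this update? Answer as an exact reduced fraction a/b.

α = 1/20

F_att = 1/2·(g−p) = 1/2·(2,-14) = (1.0000,-7.0000)
o1: d²=16 ≤ ρ²=22; F_rep = 16·(-4,0)/16² = (-0.2500,0.0000)
F = F_att + ΣF_rep = (0.7500,-7.0000)
Δp = p'−p = (0.0375,-0.3500); α = Δx/Fx = (3/80) / (3/4) = 1/20
check: Δy/Fy = (-7/20) / (-7) = 1/20 ✓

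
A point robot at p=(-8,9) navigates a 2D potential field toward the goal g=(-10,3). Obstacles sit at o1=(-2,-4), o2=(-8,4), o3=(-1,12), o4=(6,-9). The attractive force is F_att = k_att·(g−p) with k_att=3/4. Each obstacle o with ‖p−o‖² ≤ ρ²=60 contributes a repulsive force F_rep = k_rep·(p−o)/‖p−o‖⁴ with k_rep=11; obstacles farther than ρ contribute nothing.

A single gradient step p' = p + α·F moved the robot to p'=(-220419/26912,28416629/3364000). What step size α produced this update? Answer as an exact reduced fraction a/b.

α = 1/8

F_att = 3/4·(g−p) = 3/4·(-2,-6) = (-1.5000,-4.5000)
o1: d²=205 > ρ²=60 → inactive
o2: d²=25 ≤ ρ²=60; F_rep = 11·(0,5)/25² = (0.0000,0.0880)
o3: d²=58 ≤ ρ²=60; F_rep = 11·(-7,-3)/58² = (-0.0229,-0.0098)
o4: d²=520 > ρ²=60 → inactive
F = F_att + ΣF_rep = (-1.5229,-4.4218)
Δp = p'−p = (-0.1904,-0.5527); α = Δx/Fx = (-5123/26912) / (-5123/3364) = 1/8
check: Δy/Fy = (-1859371/3364000) / (-1859371/420500) = 1/8 ✓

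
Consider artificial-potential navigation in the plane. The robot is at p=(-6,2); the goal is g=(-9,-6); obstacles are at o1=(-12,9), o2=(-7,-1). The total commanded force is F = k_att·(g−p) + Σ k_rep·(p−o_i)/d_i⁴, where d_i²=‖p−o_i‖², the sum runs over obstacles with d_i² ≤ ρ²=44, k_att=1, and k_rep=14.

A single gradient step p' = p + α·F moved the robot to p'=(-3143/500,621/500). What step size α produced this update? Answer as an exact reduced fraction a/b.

F_att = 1·(g−p) = 1·(-3,-8) = (-3.0000,-8.0000)
o1: d²=85 > ρ²=44 → inactive
o2: d²=10 ≤ ρ²=44; F_rep = 14·(1,3)/10² = (0.1400,0.4200)
F = F_att + ΣF_rep = (-2.8600,-7.5800)
Δp = p'−p = (-0.2860,-0.7580); α = Δx/Fx = (-143/500) / (-143/50) = 1/10
check: Δy/Fy = (-379/500) / (-379/50) = 1/10 ✓

α = 1/10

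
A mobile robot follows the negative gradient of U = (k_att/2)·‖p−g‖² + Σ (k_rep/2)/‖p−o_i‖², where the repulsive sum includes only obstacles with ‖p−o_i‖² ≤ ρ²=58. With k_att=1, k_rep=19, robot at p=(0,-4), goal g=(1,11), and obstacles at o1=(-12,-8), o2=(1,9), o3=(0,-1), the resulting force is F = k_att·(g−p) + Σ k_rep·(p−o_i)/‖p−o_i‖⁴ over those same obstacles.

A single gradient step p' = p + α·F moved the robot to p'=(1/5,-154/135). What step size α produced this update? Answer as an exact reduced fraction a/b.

F_att = 1·(g−p) = 1·(1,15) = (1.0000,15.0000)
o1: d²=160 > ρ²=58 → inactive
o2: d²=170 > ρ²=58 → inactive
o3: d²=9 ≤ ρ²=58; F_rep = 19·(0,-3)/9² = (0.0000,-0.7037)
F = F_att + ΣF_rep = (1.0000,14.2963)
Δp = p'−p = (0.2000,2.8593); α = Δx/Fx = (1/5) / (1) = 1/5
check: Δy/Fy = (386/135) / (386/27) = 1/5 ✓

α = 1/5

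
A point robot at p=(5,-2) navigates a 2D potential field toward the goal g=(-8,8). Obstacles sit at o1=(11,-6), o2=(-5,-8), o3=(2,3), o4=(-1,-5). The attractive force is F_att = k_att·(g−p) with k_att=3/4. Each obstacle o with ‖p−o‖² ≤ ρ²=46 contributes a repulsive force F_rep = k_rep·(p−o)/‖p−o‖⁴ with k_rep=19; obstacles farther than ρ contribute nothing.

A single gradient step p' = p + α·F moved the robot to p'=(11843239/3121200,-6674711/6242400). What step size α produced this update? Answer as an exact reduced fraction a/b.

F_att = 3/4·(g−p) = 3/4·(-13,10) = (-9.7500,7.5000)
o1: d²=52 > ρ²=46 → inactive
o2: d²=136 > ρ²=46 → inactive
o3: d²=34 ≤ ρ²=46; F_rep = 19·(3,-5)/34² = (0.0493,-0.0822)
o4: d²=45 ≤ ρ²=46; F_rep = 19·(6,3)/45² = (0.0563,0.0281)
F = F_att + ΣF_rep = (-9.6444,7.4460)
Δp = p'−p = (-1.2055,0.9307); α = Δx/Fx = (-3762761/3121200) / (-3762761/390150) = 1/8
check: Δy/Fy = (5810089/6242400) / (5810089/780300) = 1/8 ✓

α = 1/8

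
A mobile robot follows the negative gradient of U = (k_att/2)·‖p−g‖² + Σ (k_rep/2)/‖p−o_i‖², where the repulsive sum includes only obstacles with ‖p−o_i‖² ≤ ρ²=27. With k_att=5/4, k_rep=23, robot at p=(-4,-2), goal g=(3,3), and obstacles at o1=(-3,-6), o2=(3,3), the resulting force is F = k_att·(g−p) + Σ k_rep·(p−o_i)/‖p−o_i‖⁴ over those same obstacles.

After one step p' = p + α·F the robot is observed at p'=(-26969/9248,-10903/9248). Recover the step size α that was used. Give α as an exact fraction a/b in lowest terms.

α = 1/8

F_att = 5/4·(g−p) = 5/4·(7,5) = (8.7500,6.2500)
o1: d²=17 ≤ ρ²=27; F_rep = 23·(-1,4)/17² = (-0.0796,0.3183)
o2: d²=74 > ρ²=27 → inactive
F = F_att + ΣF_rep = (8.6704,6.5683)
Δp = p'−p = (1.0838,0.8210); α = Δx/Fx = (10023/9248) / (10023/1156) = 1/8
check: Δy/Fy = (7593/9248) / (7593/1156) = 1/8 ✓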